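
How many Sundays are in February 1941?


February 1941 has 28 days
Anchor: Jan 1, 1941. With p = 1941 - 1 = 1940: (p + p//4 - p//100 + p//400) mod 7 = (1940 + 485 - 19 + 4) mod 7 = 2410 mod 7 = 2 -> Wednesday (Mon=0 ... Sun=6)
Days before February (Jan): 31; February 1 index = (2 + 31) mod 7 = 5 -> Saturday
First Sunday is February 2
Sundays: 2, 9, 16, 23

4 Sundays


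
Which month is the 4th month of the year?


Month 4 of 12

April


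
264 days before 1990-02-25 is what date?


Start: 1990-02-25, subtract 264 days
Back 25 days from February 25 reaches January 31, 1990 -> 239 left
January 1990 has 31 days -> back to December 31, 1989 -> 208 left
December 1989 has 31 days -> back to November 30, 1989 -> 177 left
November 1989 has 30 days -> back to October 31, 1989 -> 147 left
October 1989 has 31 days -> back to September 30, 1989 -> 116 left
September 1989 has 30 days -> back to August 31, 1989 -> 86 left
August 1989 has 31 days -> back to July 31, 1989 -> 55 left
July 1989 has 31 days -> back to June 30, 1989 -> 24 left
June 1989: 30 - 24 = 6 -> lands on June 6

Result: 1989-06-06


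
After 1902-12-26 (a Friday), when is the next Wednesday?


Current: Friday
Target: Wednesday
Days ahead: 5

Next Wednesday: 1902-12-31


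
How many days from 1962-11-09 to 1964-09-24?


From 1962-11-09 to 1964-09-24
1962-11-09: days before November = 31 + 28 + 31 + 30 + 31 + 30 + 31 + 31 + 30 + 31 = 304 (1962 is not a leap year); day of year = 304 + 9 = 313
1964-09-24: days before September = 31 + 29 + 31 + 30 + 31 + 30 + 31 + 31 = 244 (1964 is a leap year); day of year = 244 + 24 = 268
Rest of 1962: 365 - 313 = 52
Full years 1963 (365): 365
Total = 52 + 365 + 268 = 685

685 days


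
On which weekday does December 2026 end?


December 2026 has 31 days
Anchor: Jan 1, 2026. With p = 2026 - 1 = 2025: (p + p//4 - p//100 + p//400) mod 7 = (2025 + 506 - 20 + 5) mod 7 = 2516 mod 7 = 3 -> Thursday (Mon=0 ... Sun=6)
Days before December (Jan-Nov): 334; December 1 index = (3 + 334) mod 7 = 1 -> Tuesday
Last day offset: 31 - 1 = 30 days
Weekday index = (1 + 30) mod 7 = 3

Thursday, December 31


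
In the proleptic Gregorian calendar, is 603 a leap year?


Gregorian leap year rule: divisible by 4, but not by 100, unless also by 400.
603 is not divisible by 4 -> not a leap year

No


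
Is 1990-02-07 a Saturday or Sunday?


Anchor: Jan 1, 1990. With p = 1990 - 1 = 1989: (p + p//4 - p//100 + p//400) mod 7 = (1989 + 497 - 19 + 4) mod 7 = 2471 mod 7 = 0 -> Monday (Mon=0 ... Sun=6)
Day of year: 38; offset = 37
Weekday index = (0 + 37) mod 7 = 2 -> Wednesday
Weekend days: Saturday, Sunday

No


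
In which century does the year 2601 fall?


Century = (year - 1) // 100 + 1
= (2601 - 1) // 100 + 1
= 2600 // 100 + 1
= 26 + 1

27th century


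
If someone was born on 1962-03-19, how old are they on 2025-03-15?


Birth: 1962-03-19
Reference: 2025-03-15
Year difference: 2025 - 1962 = 63
Birthday not yet reached in 2025, subtract 1

62 years old


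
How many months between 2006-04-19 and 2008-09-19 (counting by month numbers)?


From April 2006 to September 2008
2 years * 12 = 24 months, plus 5 months = 29

29 months


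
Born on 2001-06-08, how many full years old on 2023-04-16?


Birth: 2001-06-08
Reference: 2023-04-16
Year difference: 2023 - 2001 = 22
Birthday not yet reached in 2023, subtract 1

21 years old


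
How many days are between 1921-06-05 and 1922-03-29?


From 1921-06-05 to 1922-03-29
1921-06-05: days before June = 31 + 28 + 31 + 30 + 31 = 151 (1921 is not a leap year); day of year = 151 + 5 = 156
1922-03-29: days before March = 31 + 28 = 59 (1922 is not a leap year); day of year = 59 + 29 = 88
Rest of 1921: 365 - 156 = 209
Total = 209 + 88 = 297

297 days


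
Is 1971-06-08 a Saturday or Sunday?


Anchor: Jan 1, 1971. With p = 1971 - 1 = 1970: (p + p//4 - p//100 + p//400) mod 7 = (1970 + 492 - 19 + 4) mod 7 = 2447 mod 7 = 4 -> Friday (Mon=0 ... Sun=6)
Day of year: 159; offset = 158
Weekday index = (4 + 158) mod 7 = 1 -> Tuesday
Weekend days: Saturday, Sunday

No


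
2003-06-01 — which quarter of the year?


Month: June (month 6)
Q1: Jan-Mar, Q2: Apr-Jun, Q3: Jul-Sep, Q4: Oct-Dec

Q2


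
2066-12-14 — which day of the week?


Date: December 14, 2066
Anchor: Jan 1, 2066. With p = 2066 - 1 = 2065: (p + p//4 - p//100 + p//400) mod 7 = (2065 + 516 - 20 + 5) mod 7 = 2566 mod 7 = 4 -> Friday (Mon=0 ... Sun=6)
Days before December (Jan-Nov): 334; offset = 334 + 14 - 1 = 347
Weekday index = (4 + 347) mod 7 = 1

Day of the week: Tuesday


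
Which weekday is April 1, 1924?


Target: April 1, 1924
Anchor: Jan 1, 1924. With p = 1924 - 1 = 1923: (p + p//4 - p//100 + p//400) mod 7 = (1923 + 480 - 19 + 4) mod 7 = 2388 mod 7 = 1 -> Tuesday (Mon=0 ... Sun=6)
Days before April (Jan-Mar): 91 days
Weekday index = (1 + 91) mod 7 = 1

Tuesday


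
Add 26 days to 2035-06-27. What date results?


Start: 2035-06-27, add 26 days
June 2035 has 30 days: 30 - 27 = 3 days to June 30 -> 23 left
July 2035: 23 <= 31 -> lands on July 23

Result: 2035-07-23


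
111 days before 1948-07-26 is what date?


Start: 1948-07-26, subtract 111 days
Back 26 days from July 26 reaches June 30, 1948 -> 85 left
June 1948 has 30 days -> back to May 31, 1948 -> 55 left
May 1948 has 31 days -> back to April 30, 1948 -> 24 left
April 1948: 30 - 24 = 6 -> lands on April 6

Result: 1948-04-06


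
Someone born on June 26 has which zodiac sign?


Date: June 26
Conventional tropical zodiac dates: Cancer from June 21 onward; Leo starts July 23
June 26 falls within the Cancer range

Cancer


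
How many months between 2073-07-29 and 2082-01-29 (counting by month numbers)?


From July 2073 to January 2082
9 years * 12 = 108 months, minus 6 months = 102

102 months


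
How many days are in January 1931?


January 1931

31 days


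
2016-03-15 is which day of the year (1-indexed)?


Date: March 15, 2016
Days in months 1 through 2: 60
Plus 15 days in March

Day of year: 75


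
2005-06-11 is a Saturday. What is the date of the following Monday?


Current: Saturday
Target: Monday
Days ahead: 2

Next Monday: 2005-06-13


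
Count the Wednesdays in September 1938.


September 1938 has 30 days
Anchor: Jan 1, 1938. With p = 1938 - 1 = 1937: (p + p//4 - p//100 + p//400) mod 7 = (1937 + 484 - 19 + 4) mod 7 = 2406 mod 7 = 5 -> Saturday (Mon=0 ... Sun=6)
Days before September (Jan-Aug): 243; September 1 index = (5 + 243) mod 7 = 3 -> Thursday
First Wednesday is September 7
Wednesdays: 7, 14, 21, 28

4 Wednesdays


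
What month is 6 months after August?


August is month 8
8 + 6 = 14; wrap: 14 - 12 = 2

February


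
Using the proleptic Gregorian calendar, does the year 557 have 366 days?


Gregorian leap year rule: divisible by 4, but not by 100, unless also by 400.
557 is not divisible by 4 -> not a leap year

No


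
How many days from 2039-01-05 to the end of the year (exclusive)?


Day of year: 5 of 365
Remaining = 365 - 5

360 days


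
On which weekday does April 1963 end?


April 1963 has 30 days
Anchor: Jan 1, 1963. With p = 1963 - 1 = 1962: (p + p//4 - p//100 + p//400) mod 7 = (1962 + 490 - 19 + 4) mod 7 = 2437 mod 7 = 1 -> Tuesday (Mon=0 ... Sun=6)
Days before April (Jan-Mar): 90; April 1 index = (1 + 90) mod 7 = 0 -> Monday
Last day offset: 30 - 1 = 29 days
Weekday index = (0 + 29) mod 7 = 1

Tuesday, April 30


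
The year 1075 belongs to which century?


Century = (year - 1) // 100 + 1
= (1075 - 1) // 100 + 1
= 1074 // 100 + 1
= 10 + 1

11th century


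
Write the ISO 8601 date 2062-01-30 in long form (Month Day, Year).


ISO 2062-01-30 parses as year=2062, month=01, day=30
Month 1 -> January

January 30, 2062


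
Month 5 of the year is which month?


Month 5 of 12

May


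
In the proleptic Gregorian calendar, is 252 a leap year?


Gregorian leap year rule: divisible by 4, but not by 100, unless also by 400.
252 is divisible by 4 but not 100 -> leap year

Yes


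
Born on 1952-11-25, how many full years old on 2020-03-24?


Birth: 1952-11-25
Reference: 2020-03-24
Year difference: 2020 - 1952 = 68
Birthday not yet reached in 2020, subtract 1

67 years old


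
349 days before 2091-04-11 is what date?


Start: 2091-04-11, subtract 349 days
Back 11 days from April 11 reaches March 31, 2091 -> 338 left
March 2091 has 31 days -> back to February 28, 2091 -> 307 left
February 2091 has 28 days -> back to January 31, 2091 -> 279 left
January 2091 has 31 days -> back to December 31, 2090 -> 248 left
December 2090 has 31 days -> back to November 30, 2090 -> 217 left
November 2090 has 30 days -> back to October 31, 2090 -> 187 left
October 2090 has 31 days -> back to September 30, 2090 -> 156 left
September 2090 has 30 days -> back to August 31, 2090 -> 126 left
August 2090 has 31 days -> back to July 31, 2090 -> 95 left
July 2090 has 31 days -> back to June 30, 2090 -> 64 left
June 2090 has 30 days -> back to May 31, 2090 -> 34 left
May 2090 has 31 days -> back to April 30, 2090 -> 3 left
April 2090: 30 - 3 = 27 -> lands on April 27

Result: 2090-04-27


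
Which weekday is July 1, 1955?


Target: July 1, 1955
Anchor: Jan 1, 1955. With p = 1955 - 1 = 1954: (p + p//4 - p//100 + p//400) mod 7 = (1954 + 488 - 19 + 4) mod 7 = 2427 mod 7 = 5 -> Saturday (Mon=0 ... Sun=6)
Days before July (Jan-Jun): 181 days
Weekday index = (5 + 181) mod 7 = 4

Friday


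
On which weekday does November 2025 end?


November 2025 has 30 days
Anchor: Jan 1, 2025. With p = 2025 - 1 = 2024: (p + p//4 - p//100 + p//400) mod 7 = (2024 + 506 - 20 + 5) mod 7 = 2515 mod 7 = 2 -> Wednesday (Mon=0 ... Sun=6)
Days before November (Jan-Oct): 304; November 1 index = (2 + 304) mod 7 = 5 -> Saturday
Last day offset: 30 - 1 = 29 days
Weekday index = (5 + 29) mod 7 = 6

Sunday, November 30


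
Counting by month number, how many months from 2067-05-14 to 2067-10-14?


From May 2067 to October 2067
0 years * 12 = 0 months, plus 5 months = 5

5 months


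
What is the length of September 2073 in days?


September 2073

30 days


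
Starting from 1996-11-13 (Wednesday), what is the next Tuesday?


Current: Wednesday
Target: Tuesday
Days ahead: 6

Next Tuesday: 1996-11-19


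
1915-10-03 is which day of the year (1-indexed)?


Date: October 3, 1915
Days in months 1 through 9: 273
Plus 3 days in October

Day of year: 276


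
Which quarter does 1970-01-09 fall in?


Month: January (month 1)
Q1: Jan-Mar, Q2: Apr-Jun, Q3: Jul-Sep, Q4: Oct-Dec

Q1


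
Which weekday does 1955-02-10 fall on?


Date: February 10, 1955
Anchor: Jan 1, 1955. With p = 1955 - 1 = 1954: (p + p//4 - p//100 + p//400) mod 7 = (1954 + 488 - 19 + 4) mod 7 = 2427 mod 7 = 5 -> Saturday (Mon=0 ... Sun=6)
Days before February (Jan): 31; offset = 31 + 10 - 1 = 40
Weekday index = (5 + 40) mod 7 = 3

Day of the week: Thursday


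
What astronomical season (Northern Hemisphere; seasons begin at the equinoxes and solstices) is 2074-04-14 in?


Date: April 14
Astronomical Spring (approx.; exact equinox/solstice day varies by year): March 20 to June 20
April 14 falls within the Spring window

Spring


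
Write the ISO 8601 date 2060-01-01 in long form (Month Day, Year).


ISO 2060-01-01 parses as year=2060, month=01, day=01
Month 1 -> January

January 1, 2060


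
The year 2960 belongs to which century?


Century = (year - 1) // 100 + 1
= (2960 - 1) // 100 + 1
= 2959 // 100 + 1
= 29 + 1

30th century


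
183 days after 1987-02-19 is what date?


Start: 1987-02-19, add 183 days
February 1987 has 28 days: 28 - 19 = 9 days to February 28 -> 174 left
March 1987 has 31 days -> 143 left
April 1987 has 30 days -> 113 left
May 1987 has 31 days -> 82 left
June 1987 has 30 days -> 52 left
July 1987 has 31 days -> 21 left
August 1987: 21 <= 31 -> lands on August 21

Result: 1987-08-21


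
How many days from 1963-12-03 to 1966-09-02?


From 1963-12-03 to 1966-09-02
1963-12-03: days before December = 31 + 28 + 31 + 30 + 31 + 30 + 31 + 31 + 30 + 31 + 30 = 334 (1963 is not a leap year); day of year = 334 + 3 = 337
1966-09-02: days before September = 31 + 28 + 31 + 30 + 31 + 30 + 31 + 31 = 243 (1966 is not a leap year); day of year = 243 + 2 = 245
Rest of 1963: 365 - 337 = 28
Full years 1964 (366), 1965 (365): 731
Total = 28 + 731 + 245 = 1004

1004 days


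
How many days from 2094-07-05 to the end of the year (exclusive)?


Day of year: 186 of 365
Remaining = 365 - 186

179 days


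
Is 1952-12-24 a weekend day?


Anchor: Jan 1, 1952. With p = 1952 - 1 = 1951: (p + p//4 - p//100 + p//400) mod 7 = (1951 + 487 - 19 + 4) mod 7 = 2423 mod 7 = 1 -> Tuesday (Mon=0 ... Sun=6)
Day of year: 359; offset = 358
Weekday index = (1 + 358) mod 7 = 2 -> Wednesday
Weekend days: Saturday, Sunday

No


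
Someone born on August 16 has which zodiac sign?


Date: August 16
Conventional tropical zodiac dates: Leo from July 23 onward; Virgo starts August 23
August 16 falls within the Leo range

Leo


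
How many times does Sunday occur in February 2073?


February 2073 has 28 days
Anchor: Jan 1, 2073. With p = 2073 - 1 = 2072: (p + p//4 - p//100 + p//400) mod 7 = (2072 + 518 - 20 + 5) mod 7 = 2575 mod 7 = 6 -> Sunday (Mon=0 ... Sun=6)
Days before February (Jan): 31; February 1 index = (6 + 31) mod 7 = 2 -> Wednesday
First Sunday is February 5
Sundays: 5, 12, 19, 26

4 Sundays


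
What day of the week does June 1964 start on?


Target: June 1, 1964
Anchor: Jan 1, 1964. With p = 1964 - 1 = 1963: (p + p//4 - p//100 + p//400) mod 7 = (1963 + 490 - 19 + 4) mod 7 = 2438 mod 7 = 2 -> Wednesday (Mon=0 ... Sun=6)
Days before June (Jan-May): 152 days
Weekday index = (2 + 152) mod 7 = 0

Monday


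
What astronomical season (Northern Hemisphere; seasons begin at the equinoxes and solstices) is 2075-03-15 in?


Date: March 15
Astronomical Winter (approx.; exact equinox/solstice day varies by year): December 21 to March 19
March 15 falls within the Winter window

Winter


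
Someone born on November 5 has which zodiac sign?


Date: November 5
Conventional tropical zodiac dates: Scorpio from October 23 onward; Sagittarius starts November 22
November 5 falls within the Scorpio range

Scorpio


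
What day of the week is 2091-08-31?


Date: August 31, 2091
Anchor: Jan 1, 2091. With p = 2091 - 1 = 2090: (p + p//4 - p//100 + p//400) mod 7 = (2090 + 522 - 20 + 5) mod 7 = 2597 mod 7 = 0 -> Monday (Mon=0 ... Sun=6)
Days before August (Jan-Jul): 212; offset = 212 + 31 - 1 = 242
Weekday index = (0 + 242) mod 7 = 4

Day of the week: Friday


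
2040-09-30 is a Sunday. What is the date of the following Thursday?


Current: Sunday
Target: Thursday
Days ahead: 4

Next Thursday: 2040-10-04


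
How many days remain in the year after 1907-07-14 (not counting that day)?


Day of year: 195 of 365
Remaining = 365 - 195

170 days


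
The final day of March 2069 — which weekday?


March 2069 has 31 days
Anchor: Jan 1, 2069. With p = 2069 - 1 = 2068: (p + p//4 - p//100 + p//400) mod 7 = (2068 + 517 - 20 + 5) mod 7 = 2570 mod 7 = 1 -> Tuesday (Mon=0 ... Sun=6)
Days before March (Jan-Feb): 59; March 1 index = (1 + 59) mod 7 = 4 -> Friday
Last day offset: 31 - 1 = 30 days
Weekday index = (4 + 30) mod 7 = 6

Sunday, March 31


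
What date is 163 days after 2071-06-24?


Start: 2071-06-24, add 163 days
June 2071 has 30 days: 30 - 24 = 6 days to June 30 -> 157 left
July 2071 has 31 days -> 126 left
August 2071 has 31 days -> 95 left
September 2071 has 30 days -> 65 left
October 2071 has 31 days -> 34 left
November 2071 has 30 days -> 4 left
December 2071: 4 <= 31 -> lands on December 4

Result: 2071-12-04


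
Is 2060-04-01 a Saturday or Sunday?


Anchor: Jan 1, 2060. With p = 2060 - 1 = 2059: (p + p//4 - p//100 + p//400) mod 7 = (2059 + 514 - 20 + 5) mod 7 = 2558 mod 7 = 3 -> Thursday (Mon=0 ... Sun=6)
Day of year: 92; offset = 91
Weekday index = (3 + 91) mod 7 = 3 -> Thursday
Weekend days: Saturday, Sunday

No


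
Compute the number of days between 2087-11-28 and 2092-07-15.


From 2087-11-28 to 2092-07-15
2087-11-28: days before November = 31 + 28 + 31 + 30 + 31 + 30 + 31 + 31 + 30 + 31 = 304 (2087 is not a leap year); day of year = 304 + 28 = 332
2092-07-15: days before July = 31 + 29 + 31 + 30 + 31 + 30 = 182 (2092 is a leap year); day of year = 182 + 15 = 197
Rest of 2087: 365 - 332 = 33
Full years 2088 (366), 2089 (365), 2090 (365), 2091 (365): 1461
Total = 33 + 1461 + 197 = 1691

1691 days


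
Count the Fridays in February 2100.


February 2100 has 28 days
Anchor: Jan 1, 2100. With p = 2100 - 1 = 2099: (p + p//4 - p//100 + p//400) mod 7 = (2099 + 524 - 20 + 5) mod 7 = 2608 mod 7 = 4 -> Friday (Mon=0 ... Sun=6)
Days before February (Jan): 31; February 1 index = (4 + 31) mod 7 = 0 -> Monday
First Friday is February 5
Fridays: 5, 12, 19, 26

4 Fridays


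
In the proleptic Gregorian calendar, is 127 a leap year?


Gregorian leap year rule: divisible by 4, but not by 100, unless also by 400.
127 is not divisible by 4 -> not a leap year

No


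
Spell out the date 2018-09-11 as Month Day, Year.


ISO 2018-09-11 parses as year=2018, month=09, day=11
Month 9 -> September

September 11, 2018


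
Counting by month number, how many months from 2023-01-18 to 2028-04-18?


From January 2023 to April 2028
5 years * 12 = 60 months, plus 3 months = 63

63 months


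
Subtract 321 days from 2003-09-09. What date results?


Start: 2003-09-09, subtract 321 days
Back 9 days from September 9 reaches August 31, 2003 -> 312 left
August 2003 has 31 days -> back to July 31, 2003 -> 281 left
July 2003 has 31 days -> back to June 30, 2003 -> 250 left
June 2003 has 30 days -> back to May 31, 2003 -> 220 left
May 2003 has 31 days -> back to April 30, 2003 -> 189 left
April 2003 has 30 days -> back to March 31, 2003 -> 159 left
March 2003 has 31 days -> back to February 28, 2003 -> 128 left
February 2003 has 28 days -> back to January 31, 2003 -> 100 left
January 2003 has 31 days -> back to December 31, 2002 -> 69 left
December 2002 has 31 days -> back to November 30, 2002 -> 38 left
November 2002 has 30 days -> back to October 31, 2002 -> 8 left
October 2002: 31 - 8 = 23 -> lands on October 23

Result: 2002-10-23


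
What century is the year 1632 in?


Century = (year - 1) // 100 + 1
= (1632 - 1) // 100 + 1
= 1631 // 100 + 1
= 16 + 1

17th century


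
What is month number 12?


Month 12 of 12

December


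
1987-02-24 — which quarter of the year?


Month: February (month 2)
Q1: Jan-Mar, Q2: Apr-Jun, Q3: Jul-Sep, Q4: Oct-Dec

Q1


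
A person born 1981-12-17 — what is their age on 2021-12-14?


Birth: 1981-12-17
Reference: 2021-12-14
Year difference: 2021 - 1981 = 40
Birthday not yet reached in 2021, subtract 1

39 years old


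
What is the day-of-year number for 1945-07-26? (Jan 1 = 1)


Date: July 26, 1945
Days in months 1 through 6: 181
Plus 26 days in July

Day of year: 207


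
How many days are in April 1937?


April 1937

30 days


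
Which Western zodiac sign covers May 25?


Date: May 25
Conventional tropical zodiac dates: Gemini from May 21 onward; Cancer starts June 21
May 25 falls within the Gemini range

Gemini


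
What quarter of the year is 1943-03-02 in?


Month: March (month 3)
Q1: Jan-Mar, Q2: Apr-Jun, Q3: Jul-Sep, Q4: Oct-Dec

Q1


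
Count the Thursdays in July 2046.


July 2046 has 31 days
Anchor: Jan 1, 2046. With p = 2046 - 1 = 2045: (p + p//4 - p//100 + p//400) mod 7 = (2045 + 511 - 20 + 5) mod 7 = 2541 mod 7 = 0 -> Monday (Mon=0 ... Sun=6)
Days before July (Jan-Jun): 181; July 1 index = (0 + 181) mod 7 = 6 -> Sunday
First Thursday is July 5
Thursdays: 5, 12, 19, 26

4 Thursdays


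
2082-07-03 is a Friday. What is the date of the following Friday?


Current: Friday
Target: Friday
Days ahead: 7

Next Friday: 2082-07-10


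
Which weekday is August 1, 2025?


Target: August 1, 2025
Anchor: Jan 1, 2025. With p = 2025 - 1 = 2024: (p + p//4 - p//100 + p//400) mod 7 = (2024 + 506 - 20 + 5) mod 7 = 2515 mod 7 = 2 -> Wednesday (Mon=0 ... Sun=6)
Days before August (Jan-Jul): 212 days
Weekday index = (2 + 212) mod 7 = 4

Friday


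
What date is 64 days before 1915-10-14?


Start: 1915-10-14, subtract 64 days
Back 14 days from October 14 reaches September 30, 1915 -> 50 left
September 1915 has 30 days -> back to August 31, 1915 -> 20 left
August 1915: 31 - 20 = 11 -> lands on August 11

Result: 1915-08-11


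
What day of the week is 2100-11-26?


Date: November 26, 2100
Anchor: Jan 1, 2100. With p = 2100 - 1 = 2099: (p + p//4 - p//100 + p//400) mod 7 = (2099 + 524 - 20 + 5) mod 7 = 2608 mod 7 = 4 -> Friday (Mon=0 ... Sun=6)
Days before November (Jan-Oct): 304; offset = 304 + 26 - 1 = 329
Weekday index = (4 + 329) mod 7 = 4

Day of the week: Friday


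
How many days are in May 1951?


May 1951

31 days


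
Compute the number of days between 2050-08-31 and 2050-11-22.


From 2050-08-31 to 2050-11-22
2050-08-31: days before August = 31 + 28 + 31 + 30 + 31 + 30 + 31 = 212 (2050 is not a leap year); day of year = 212 + 31 = 243
2050-11-22: days before November = 31 + 28 + 31 + 30 + 31 + 30 + 31 + 31 + 30 + 31 = 304 (2050 is not a leap year); day of year = 304 + 22 = 326
Same year: 326 - 243 = 83

83 days


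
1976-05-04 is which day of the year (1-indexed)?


Date: May 4, 1976
Days in months 1 through 4: 121
Plus 4 days in May

Day of year: 125


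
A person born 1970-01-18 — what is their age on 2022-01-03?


Birth: 1970-01-18
Reference: 2022-01-03
Year difference: 2022 - 1970 = 52
Birthday not yet reached in 2022, subtract 1

51 years old


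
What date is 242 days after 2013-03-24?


Start: 2013-03-24, add 242 days
March 2013 has 31 days: 31 - 24 = 7 days to March 31 -> 235 left
April 2013 has 30 days -> 205 left
May 2013 has 31 days -> 174 left
June 2013 has 30 days -> 144 left
July 2013 has 31 days -> 113 left
August 2013 has 31 days -> 82 left
September 2013 has 30 days -> 52 left
October 2013 has 31 days -> 21 left
November 2013: 21 <= 30 -> lands on November 21

Result: 2013-11-21


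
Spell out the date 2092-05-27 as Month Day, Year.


ISO 2092-05-27 parses as year=2092, month=05, day=27
Month 5 -> May

May 27, 2092


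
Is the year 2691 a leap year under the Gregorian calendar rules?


Gregorian leap year rule: divisible by 4, but not by 100, unless also by 400.
2691 is not divisible by 4 -> not a leap year

No


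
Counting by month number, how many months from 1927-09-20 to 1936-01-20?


From September 1927 to January 1936
9 years * 12 = 108 months, minus 8 months = 100

100 months


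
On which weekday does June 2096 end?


June 2096 has 30 days
Anchor: Jan 1, 2096. With p = 2096 - 1 = 2095: (p + p//4 - p//100 + p//400) mod 7 = (2095 + 523 - 20 + 5) mod 7 = 2603 mod 7 = 6 -> Sunday (Mon=0 ... Sun=6)
Days before June (Jan-May): 152; June 1 index = (6 + 152) mod 7 = 4 -> Friday
Last day offset: 30 - 1 = 29 days
Weekday index = (4 + 29) mod 7 = 5

Saturday, June 30


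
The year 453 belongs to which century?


Century = (year - 1) // 100 + 1
= (453 - 1) // 100 + 1
= 452 // 100 + 1
= 4 + 1

5th century


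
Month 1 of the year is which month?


Month 1 of 12

January


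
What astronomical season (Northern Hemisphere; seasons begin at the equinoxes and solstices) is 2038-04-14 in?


Date: April 14
Astronomical Spring (approx.; exact equinox/solstice day varies by year): March 20 to June 20
April 14 falls within the Spring window

Spring


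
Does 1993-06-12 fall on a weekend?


Anchor: Jan 1, 1993. With p = 1993 - 1 = 1992: (p + p//4 - p//100 + p//400) mod 7 = (1992 + 498 - 19 + 4) mod 7 = 2475 mod 7 = 4 -> Friday (Mon=0 ... Sun=6)
Day of year: 163; offset = 162
Weekday index = (4 + 162) mod 7 = 5 -> Saturday
Weekend days: Saturday, Sunday

Yes


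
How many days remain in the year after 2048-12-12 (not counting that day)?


Day of year: 347 of 366
Remaining = 366 - 347

19 days


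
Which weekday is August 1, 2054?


Target: August 1, 2054
Anchor: Jan 1, 2054. With p = 2054 - 1 = 2053: (p + p//4 - p//100 + p//400) mod 7 = (2053 + 513 - 20 + 5) mod 7 = 2551 mod 7 = 3 -> Thursday (Mon=0 ... Sun=6)
Days before August (Jan-Jul): 212 days
Weekday index = (3 + 212) mod 7 = 5

Saturday


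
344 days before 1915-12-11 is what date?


Start: 1915-12-11, subtract 344 days
Back 11 days from December 11 reaches November 30, 1915 -> 333 left
November 1915 has 30 days -> back to October 31, 1915 -> 303 left
October 1915 has 31 days -> back to September 30, 1915 -> 272 left
September 1915 has 30 days -> back to August 31, 1915 -> 242 left
August 1915 has 31 days -> back to July 31, 1915 -> 211 left
July 1915 has 31 days -> back to June 30, 1915 -> 180 left
June 1915 has 30 days -> back to May 31, 1915 -> 150 left
May 1915 has 31 days -> back to April 30, 1915 -> 119 left
April 1915 has 30 days -> back to March 31, 1915 -> 89 left
March 1915 has 31 days -> back to February 28, 1915 -> 58 left
February 1915 has 28 days -> back to January 31, 1915 -> 30 left
January 1915: 31 - 30 = 1 -> lands on January 1

Result: 1915-01-01


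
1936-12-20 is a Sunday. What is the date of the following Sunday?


Current: Sunday
Target: Sunday
Days ahead: 7

Next Sunday: 1936-12-27


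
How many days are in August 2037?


August 2037

31 days


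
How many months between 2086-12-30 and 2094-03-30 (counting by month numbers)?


From December 2086 to March 2094
8 years * 12 = 96 months, minus 9 months = 87

87 months


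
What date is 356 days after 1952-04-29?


Start: 1952-04-29, add 356 days
April 1952 has 30 days: 30 - 29 = 1 day to April 30 -> 355 left
May 1952 has 31 days -> 324 left
June 1952 has 30 days -> 294 left
July 1952 has 31 days -> 263 left
August 1952 has 31 days -> 232 left
September 1952 has 30 days -> 202 left
October 1952 has 31 days -> 171 left
November 1952 has 30 days -> 141 left
December 1952 has 31 days -> 110 left
January 1953 has 31 days -> 79 left
February 1953 has 28 days -> 51 left
March 1953 has 31 days -> 20 left
April 1953: 20 <= 30 -> lands on April 20

Result: 1953-04-20


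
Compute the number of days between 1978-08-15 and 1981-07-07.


From 1978-08-15 to 1981-07-07
1978-08-15: days before August = 31 + 28 + 31 + 30 + 31 + 30 + 31 = 212 (1978 is not a leap year); day of year = 212 + 15 = 227
1981-07-07: days before July = 31 + 28 + 31 + 30 + 31 + 30 = 181 (1981 is not a leap year); day of year = 181 + 7 = 188
Rest of 1978: 365 - 227 = 138
Full years 1979 (365), 1980 (366): 731
Total = 138 + 731 + 188 = 1057

1057 days


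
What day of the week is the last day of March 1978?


March 1978 has 31 days
Anchor: Jan 1, 1978. With p = 1978 - 1 = 1977: (p + p//4 - p//100 + p//400) mod 7 = (1977 + 494 - 19 + 4) mod 7 = 2456 mod 7 = 6 -> Sunday (Mon=0 ... Sun=6)
Days before March (Jan-Feb): 59; March 1 index = (6 + 59) mod 7 = 2 -> Wednesday
Last day offset: 31 - 1 = 30 days
Weekday index = (2 + 30) mod 7 = 4

Friday, March 31


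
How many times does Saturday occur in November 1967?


November 1967 has 30 days
Anchor: Jan 1, 1967. With p = 1967 - 1 = 1966: (p + p//4 - p//100 + p//400) mod 7 = (1966 + 491 - 19 + 4) mod 7 = 2442 mod 7 = 6 -> Sunday (Mon=0 ... Sun=6)
Days before November (Jan-Oct): 304; November 1 index = (6 + 304) mod 7 = 2 -> Wednesday
First Saturday is November 4
Saturdays: 4, 11, 18, 25

4 Saturdays


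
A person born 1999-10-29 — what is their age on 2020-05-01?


Birth: 1999-10-29
Reference: 2020-05-01
Year difference: 2020 - 1999 = 21
Birthday not yet reached in 2020, subtract 1

20 years old


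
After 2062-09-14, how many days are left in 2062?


Day of year: 257 of 365
Remaining = 365 - 257

108 days


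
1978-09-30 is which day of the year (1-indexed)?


Date: September 30, 1978
Days in months 1 through 8: 243
Plus 30 days in September

Day of year: 273


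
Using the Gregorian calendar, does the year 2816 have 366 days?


Gregorian leap year rule: divisible by 4, but not by 100, unless also by 400.
2816 is divisible by 4 but not 100 -> leap year

Yes


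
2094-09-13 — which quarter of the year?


Month: September (month 9)
Q1: Jan-Mar, Q2: Apr-Jun, Q3: Jul-Sep, Q4: Oct-Dec

Q3


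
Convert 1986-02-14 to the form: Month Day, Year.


ISO 1986-02-14 parses as year=1986, month=02, day=14
Month 2 -> February

February 14, 1986


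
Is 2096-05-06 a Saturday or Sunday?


Anchor: Jan 1, 2096. With p = 2096 - 1 = 2095: (p + p//4 - p//100 + p//400) mod 7 = (2095 + 523 - 20 + 5) mod 7 = 2603 mod 7 = 6 -> Sunday (Mon=0 ... Sun=6)
Day of year: 127; offset = 126
Weekday index = (6 + 126) mod 7 = 6 -> Sunday
Weekend days: Saturday, Sunday

Yes


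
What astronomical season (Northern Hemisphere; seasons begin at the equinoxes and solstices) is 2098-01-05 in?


Date: January 5
Astronomical Winter (approx.; exact equinox/solstice day varies by year): December 21 to March 19
January 5 falls within the Winter window

Winter


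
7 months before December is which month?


December is month 12
12 - 7 = 5

May


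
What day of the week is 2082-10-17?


Date: October 17, 2082
Anchor: Jan 1, 2082. With p = 2082 - 1 = 2081: (p + p//4 - p//100 + p//400) mod 7 = (2081 + 520 - 20 + 5) mod 7 = 2586 mod 7 = 3 -> Thursday (Mon=0 ... Sun=6)
Days before October (Jan-Sep): 273; offset = 273 + 17 - 1 = 289
Weekday index = (3 + 289) mod 7 = 5

Day of the week: Saturday


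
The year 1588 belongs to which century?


Century = (year - 1) // 100 + 1
= (1588 - 1) // 100 + 1
= 1587 // 100 + 1
= 15 + 1

16th century


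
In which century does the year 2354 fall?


Century = (year - 1) // 100 + 1
= (2354 - 1) // 100 + 1
= 2353 // 100 + 1
= 23 + 1

24th century


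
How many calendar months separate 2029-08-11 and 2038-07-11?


From August 2029 to July 2038
9 years * 12 = 108 months, minus 1 month = 107

107 months


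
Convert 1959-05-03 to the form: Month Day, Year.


ISO 1959-05-03 parses as year=1959, month=05, day=03
Month 5 -> May

May 3, 1959


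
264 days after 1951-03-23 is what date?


Start: 1951-03-23, add 264 days
March 1951 has 31 days: 31 - 23 = 8 days to March 31 -> 256 left
April 1951 has 30 days -> 226 left
May 1951 has 31 days -> 195 left
June 1951 has 30 days -> 165 left
July 1951 has 31 days -> 134 left
August 1951 has 31 days -> 103 left
September 1951 has 30 days -> 73 left
October 1951 has 31 days -> 42 left
November 1951 has 30 days -> 12 left
December 1951: 12 <= 31 -> lands on December 12

Result: 1951-12-12


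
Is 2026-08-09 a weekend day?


Anchor: Jan 1, 2026. With p = 2026 - 1 = 2025: (p + p//4 - p//100 + p//400) mod 7 = (2025 + 506 - 20 + 5) mod 7 = 2516 mod 7 = 3 -> Thursday (Mon=0 ... Sun=6)
Day of year: 221; offset = 220
Weekday index = (3 + 220) mod 7 = 6 -> Sunday
Weekend days: Saturday, Sunday

Yes


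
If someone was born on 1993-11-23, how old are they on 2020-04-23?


Birth: 1993-11-23
Reference: 2020-04-23
Year difference: 2020 - 1993 = 27
Birthday not yet reached in 2020, subtract 1

26 years old


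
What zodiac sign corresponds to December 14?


Date: December 14
Conventional tropical zodiac dates: Sagittarius from November 22 onward; Capricorn starts December 22
December 14 falls within the Sagittarius range

Sagittarius


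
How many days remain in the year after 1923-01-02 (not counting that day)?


Day of year: 2 of 365
Remaining = 365 - 2

363 days


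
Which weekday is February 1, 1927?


Target: February 1, 1927
Anchor: Jan 1, 1927. With p = 1927 - 1 = 1926: (p + p//4 - p//100 + p//400) mod 7 = (1926 + 481 - 19 + 4) mod 7 = 2392 mod 7 = 5 -> Saturday (Mon=0 ... Sun=6)
Days before February (Jan): 31 days
Weekday index = (5 + 31) mod 7 = 1

Tuesday


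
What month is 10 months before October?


October is month 10
10 - 10 = 0; wrap: 0 + 12 = 12

December


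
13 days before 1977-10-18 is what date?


Start: 1977-10-18, subtract 13 days
18 - 13 = 5 stays within October 1977

Result: 1977-10-05


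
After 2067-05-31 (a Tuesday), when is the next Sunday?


Current: Tuesday
Target: Sunday
Days ahead: 5

Next Sunday: 2067-06-05


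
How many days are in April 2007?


April 2007

30 days


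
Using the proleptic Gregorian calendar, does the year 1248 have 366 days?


Gregorian leap year rule: divisible by 4, but not by 100, unless also by 400.
1248 is divisible by 4 but not 100 -> leap year

Yes


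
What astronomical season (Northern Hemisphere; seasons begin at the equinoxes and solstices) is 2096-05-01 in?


Date: May 1
Astronomical Spring (approx.; exact equinox/solstice day varies by year): March 20 to June 20
May 1 falls within the Spring window

Spring


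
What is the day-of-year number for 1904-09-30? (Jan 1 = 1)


Date: September 30, 1904
Days in months 1 through 8: 244
Plus 30 days in September

Day of year: 274


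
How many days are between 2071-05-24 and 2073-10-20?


From 2071-05-24 to 2073-10-20
2071-05-24: days before May = 31 + 28 + 31 + 30 = 120 (2071 is not a leap year); day of year = 120 + 24 = 144
2073-10-20: days before October = 31 + 28 + 31 + 30 + 31 + 30 + 31 + 31 + 30 = 273 (2073 is not a leap year); day of year = 273 + 20 = 293
Rest of 2071: 365 - 144 = 221
Full years 2072 (366): 366
Total = 221 + 366 + 293 = 880

880 days


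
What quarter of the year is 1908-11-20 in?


Month: November (month 11)
Q1: Jan-Mar, Q2: Apr-Jun, Q3: Jul-Sep, Q4: Oct-Dec

Q4


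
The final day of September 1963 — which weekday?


September 1963 has 30 days
Anchor: Jan 1, 1963. With p = 1963 - 1 = 1962: (p + p//4 - p//100 + p//400) mod 7 = (1962 + 490 - 19 + 4) mod 7 = 2437 mod 7 = 1 -> Tuesday (Mon=0 ... Sun=6)
Days before September (Jan-Aug): 243; September 1 index = (1 + 243) mod 7 = 6 -> Sunday
Last day offset: 30 - 1 = 29 days
Weekday index = (6 + 29) mod 7 = 0

Monday, September 30


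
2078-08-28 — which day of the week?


Date: August 28, 2078
Anchor: Jan 1, 2078. With p = 2078 - 1 = 2077: (p + p//4 - p//100 + p//400) mod 7 = (2077 + 519 - 20 + 5) mod 7 = 2581 mod 7 = 5 -> Saturday (Mon=0 ... Sun=6)
Days before August (Jan-Jul): 212; offset = 212 + 28 - 1 = 239
Weekday index = (5 + 239) mod 7 = 6

Day of the week: Sunday


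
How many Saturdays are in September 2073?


September 2073 has 30 days
Anchor: Jan 1, 2073. With p = 2073 - 1 = 2072: (p + p//4 - p//100 + p//400) mod 7 = (2072 + 518 - 20 + 5) mod 7 = 2575 mod 7 = 6 -> Sunday (Mon=0 ... Sun=6)
Days before September (Jan-Aug): 243; September 1 index = (6 + 243) mod 7 = 4 -> Friday
First Saturday is September 2
Saturdays: 2, 9, 16, 23, 30

5 Saturdays


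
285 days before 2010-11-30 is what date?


Start: 2010-11-30, subtract 285 days
Back 30 days from November 30 reaches October 31, 2010 -> 255 left
October 2010 has 31 days -> back to September 30, 2010 -> 224 left
September 2010 has 30 days -> back to August 31, 2010 -> 194 left
August 2010 has 31 days -> back to July 31, 2010 -> 163 left
July 2010 has 31 days -> back to June 30, 2010 -> 132 left
June 2010 has 30 days -> back to May 31, 2010 -> 102 left
May 2010 has 31 days -> back to April 30, 2010 -> 71 left
April 2010 has 30 days -> back to March 31, 2010 -> 41 left
March 2010 has 31 days -> back to February 28, 2010 -> 10 left
February 2010: 28 - 10 = 18 -> lands on February 18

Result: 2010-02-18


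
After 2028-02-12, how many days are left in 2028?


Day of year: 43 of 366
Remaining = 366 - 43

323 days


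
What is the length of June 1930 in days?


June 1930

30 days


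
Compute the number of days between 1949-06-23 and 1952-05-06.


From 1949-06-23 to 1952-05-06
1949-06-23: days before June = 31 + 28 + 31 + 30 + 31 = 151 (1949 is not a leap year); day of year = 151 + 23 = 174
1952-05-06: days before May = 31 + 29 + 31 + 30 = 121 (1952 is a leap year); day of year = 121 + 6 = 127
Rest of 1949: 365 - 174 = 191
Full years 1950 (365), 1951 (365): 730
Total = 191 + 730 + 127 = 1048

1048 days


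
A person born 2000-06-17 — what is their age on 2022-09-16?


Birth: 2000-06-17
Reference: 2022-09-16
Year difference: 2022 - 2000 = 22

22 years old


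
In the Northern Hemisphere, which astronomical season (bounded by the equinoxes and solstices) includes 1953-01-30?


Date: January 30
Astronomical Winter (approx.; exact equinox/solstice day varies by year): December 21 to March 19
January 30 falls within the Winter window

Winter


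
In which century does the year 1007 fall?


Century = (year - 1) // 100 + 1
= (1007 - 1) // 100 + 1
= 1006 // 100 + 1
= 10 + 1

11th century


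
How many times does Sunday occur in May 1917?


May 1917 has 31 days
Anchor: Jan 1, 1917. With p = 1917 - 1 = 1916: (p + p//4 - p//100 + p//400) mod 7 = (1916 + 479 - 19 + 4) mod 7 = 2380 mod 7 = 0 -> Monday (Mon=0 ... Sun=6)
Days before May (Jan-Apr): 120; May 1 index = (0 + 120) mod 7 = 1 -> Tuesday
First Sunday is May 6
Sundays: 6, 13, 20, 27

4 Sundays


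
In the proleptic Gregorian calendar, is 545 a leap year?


Gregorian leap year rule: divisible by 4, but not by 100, unless also by 400.
545 is not divisible by 4 -> not a leap year

No


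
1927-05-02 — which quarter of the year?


Month: May (month 5)
Q1: Jan-Mar, Q2: Apr-Jun, Q3: Jul-Sep, Q4: Oct-Dec

Q2


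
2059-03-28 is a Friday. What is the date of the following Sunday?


Current: Friday
Target: Sunday
Days ahead: 2

Next Sunday: 2059-03-30


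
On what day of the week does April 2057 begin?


Target: April 1, 2057
Anchor: Jan 1, 2057. With p = 2057 - 1 = 2056: (p + p//4 - p//100 + p//400) mod 7 = (2056 + 514 - 20 + 5) mod 7 = 2555 mod 7 = 0 -> Monday (Mon=0 ... Sun=6)
Days before April (Jan-Mar): 90 days
Weekday index = (0 + 90) mod 7 = 6

Sunday


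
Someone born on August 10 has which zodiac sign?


Date: August 10
Conventional tropical zodiac dates: Leo from July 23 onward; Virgo starts August 23
August 10 falls within the Leo range

Leo


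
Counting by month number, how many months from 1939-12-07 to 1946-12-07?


From December 1939 to December 1946
7 years * 12 = 84 months = 84

84 months


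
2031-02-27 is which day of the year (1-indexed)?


Date: February 27, 2031
Days in months 1 through 1: 31
Plus 27 days in February

Day of year: 58


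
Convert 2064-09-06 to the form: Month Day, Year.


ISO 2064-09-06 parses as year=2064, month=09, day=06
Month 9 -> September

September 6, 2064


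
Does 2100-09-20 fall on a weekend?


Anchor: Jan 1, 2100. With p = 2100 - 1 = 2099: (p + p//4 - p//100 + p//400) mod 7 = (2099 + 524 - 20 + 5) mod 7 = 2608 mod 7 = 4 -> Friday (Mon=0 ... Sun=6)
Day of year: 263; offset = 262
Weekday index = (4 + 262) mod 7 = 0 -> Monday
Weekend days: Saturday, Sunday

No


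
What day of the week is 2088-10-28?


Date: October 28, 2088
Anchor: Jan 1, 2088. With p = 2088 - 1 = 2087: (p + p//4 - p//100 + p//400) mod 7 = (2087 + 521 - 20 + 5) mod 7 = 2593 mod 7 = 3 -> Thursday (Mon=0 ... Sun=6)
Days before October (Jan-Sep): 274; offset = 274 + 28 - 1 = 301
Weekday index = (3 + 301) mod 7 = 3

Day of the week: Thursday


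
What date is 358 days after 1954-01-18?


Start: 1954-01-18, add 358 days
January 1954 has 31 days: 31 - 18 = 13 days to January 31 -> 345 left
February 1954 has 28 days -> 317 left
March 1954 has 31 days -> 286 left
April 1954 has 30 days -> 256 left
May 1954 has 31 days -> 225 left
June 1954 has 30 days -> 195 left
July 1954 has 31 days -> 164 left
August 1954 has 31 days -> 133 left
September 1954 has 30 days -> 103 left
October 1954 has 31 days -> 72 left
November 1954 has 30 days -> 42 left
December 1954 has 31 days -> 11 left
January 1955: 11 <= 31 -> lands on January 11

Result: 1955-01-11
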